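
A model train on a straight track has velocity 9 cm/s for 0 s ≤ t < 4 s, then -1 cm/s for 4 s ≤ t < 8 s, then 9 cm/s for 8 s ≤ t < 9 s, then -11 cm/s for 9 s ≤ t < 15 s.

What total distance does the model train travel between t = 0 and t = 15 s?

Total distance travelled is ∫|v| dt — sum the magnitudes of each area piece.
0–4 s: |9| × 4 = 36 cm
4–8 s: |-1| × 4 = 4 cm
8–9 s: |9| × 1 = 9 cm
9–15 s: |-11| × 6 = 66 cm
Total distance = 115 cm

115 cm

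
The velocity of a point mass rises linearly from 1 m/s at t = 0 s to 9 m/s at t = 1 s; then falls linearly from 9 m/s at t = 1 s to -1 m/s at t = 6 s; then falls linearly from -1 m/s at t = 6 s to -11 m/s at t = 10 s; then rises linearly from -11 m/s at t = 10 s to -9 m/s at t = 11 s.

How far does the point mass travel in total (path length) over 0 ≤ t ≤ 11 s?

Distance (not displacement) is the total path length: add the absolute areas under v-t.
0–1 s: |½(1 + 9)(1)| = 5 m
1–6 s: v = 0 at t = 5.5 s; triangle areas 20.25 + 0.25 = 20.5 m
6–10 s: |½(-1 + -11)(4)| = 24 m
10–11 s: |½(-11 + -9)(1)| = 10 m
Total distance = 59.5 m

59.5 m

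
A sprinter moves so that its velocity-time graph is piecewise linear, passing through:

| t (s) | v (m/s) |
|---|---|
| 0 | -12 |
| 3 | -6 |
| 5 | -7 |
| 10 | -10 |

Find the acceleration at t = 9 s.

-0.6 m/s²

Acceleration is the slope of the v-t graph on 5–10 s: (-10 − -7)/(10 − 5) = -0.6 m/s².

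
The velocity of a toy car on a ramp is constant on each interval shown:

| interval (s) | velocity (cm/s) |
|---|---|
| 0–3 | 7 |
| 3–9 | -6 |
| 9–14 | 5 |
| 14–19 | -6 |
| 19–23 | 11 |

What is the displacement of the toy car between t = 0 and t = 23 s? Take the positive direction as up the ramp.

Displacement is the signed area under the v-t curve.
0–3 s: 7 × 3 = 21 cm
3–9 s: -6 × 6 = -36 cm
9–14 s: 5 × 5 = 25 cm
14–19 s: -6 × 5 = -30 cm
19–23 s: 11 × 4 = 44 cm
Net displacement = 24 cm

24 cm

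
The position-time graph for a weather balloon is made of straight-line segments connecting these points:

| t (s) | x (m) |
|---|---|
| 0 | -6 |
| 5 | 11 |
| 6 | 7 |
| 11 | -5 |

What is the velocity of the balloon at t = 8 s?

-2.4 m/s

Velocity is the slope of the x-t graph on 6–11 s: (-5 − 7)/(11 − 6) = -2.4 m/s.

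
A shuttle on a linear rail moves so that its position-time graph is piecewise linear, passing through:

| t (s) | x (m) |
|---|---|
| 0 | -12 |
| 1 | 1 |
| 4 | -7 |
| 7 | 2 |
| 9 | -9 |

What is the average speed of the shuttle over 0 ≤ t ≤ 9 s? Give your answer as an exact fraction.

Average speed = (total path length)/(elapsed time); on a piecewise-linear x-t graph the path length is Σ|Δx|.
0–1 s: |Δx| = |1 − -12| = 13 m
1–4 s: |Δx| = |-7 − 1| = 8 m
4–7 s: |Δx| = |2 − -7| = 9 m
7–9 s: |Δx| = |-9 − 2| = 11 m
Total path = 41 m; average speed = 41/9 = 41/9 m/s.

41/9 m/s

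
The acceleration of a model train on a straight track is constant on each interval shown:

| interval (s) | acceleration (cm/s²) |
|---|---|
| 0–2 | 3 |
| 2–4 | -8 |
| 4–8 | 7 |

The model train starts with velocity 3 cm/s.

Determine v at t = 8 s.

Δv equals the area under the a-t graph; then v = v₀ + Δv.
0–2 s: 3 × 2 = 6 cm/s
2–4 s: -8 × 2 = -16 cm/s
4–8 s: 7 × 4 = 28 cm/s
Δv = 18 cm/s, so v(8) = 3 + (18) = 21 cm/s.

21 cm/s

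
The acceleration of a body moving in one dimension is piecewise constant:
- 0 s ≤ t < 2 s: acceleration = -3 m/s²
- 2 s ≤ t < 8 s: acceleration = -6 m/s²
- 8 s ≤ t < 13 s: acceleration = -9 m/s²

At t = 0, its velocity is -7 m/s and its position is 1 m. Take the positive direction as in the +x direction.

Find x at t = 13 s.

-562.5 m

On each constant-a segment, Δv = aΔt and Δx = v₀Δt + ½aΔt²; chain segment to segment.
0–2 s: v starts -7 m/s; Δx = -7·2 + ½·-3·2² = -20 m; v ends -13 m/s.
2–8 s: v starts -13 m/s; Δx = -13·6 + ½·-6·6² = -186 m; v ends -49 m/s.
8–13 s: v starts -49 m/s; Δx = -49·5 + ½·-9·5² = -357.5 m; v ends -94 m/s.
x(13) = 1 + Σ Δx = -562.5 m.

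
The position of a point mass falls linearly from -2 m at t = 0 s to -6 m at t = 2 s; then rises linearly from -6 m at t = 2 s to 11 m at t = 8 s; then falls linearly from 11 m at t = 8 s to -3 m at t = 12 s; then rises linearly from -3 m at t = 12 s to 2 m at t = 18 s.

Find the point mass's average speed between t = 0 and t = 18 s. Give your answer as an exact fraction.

20/9 m/s

Average speed = (total path length)/(elapsed time); on a piecewise-linear x-t graph the path length is Σ|Δx|.
0–2 s: |Δx| = |-6 − -2| = 4 m
2–8 s: |Δx| = |11 − -6| = 17 m
8–12 s: |Δx| = |-3 − 11| = 14 m
12–18 s: |Δx| = |2 − -3| = 5 m
Total path = 40 m; average speed = 40/18 = 20/9 m/s.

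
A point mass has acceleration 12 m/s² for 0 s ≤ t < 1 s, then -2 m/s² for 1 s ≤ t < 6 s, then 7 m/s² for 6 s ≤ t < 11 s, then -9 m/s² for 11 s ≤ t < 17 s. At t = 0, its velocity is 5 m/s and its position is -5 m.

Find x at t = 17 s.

278.5 m

On each constant-a segment, Δv = aΔt and Δx = v₀Δt + ½aΔt²; chain segment to segment.
0–1 s: v starts 5 m/s; Δx = 5·1 + ½·12·1² = 11 m; v ends 17 m/s.
1–6 s: v starts 17 m/s; Δx = 17·5 + ½·-2·5² = 60 m; v ends 7 m/s.
6–11 s: v starts 7 m/s; Δx = 7·5 + ½·7·5² = 122.5 m; v ends 42 m/s.
11–17 s: v starts 42 m/s; Δx = 42·6 + ½·-9·6² = 90 m; v ends -12 m/s.
x(17) = -5 + Σ Δx = 278.5 m.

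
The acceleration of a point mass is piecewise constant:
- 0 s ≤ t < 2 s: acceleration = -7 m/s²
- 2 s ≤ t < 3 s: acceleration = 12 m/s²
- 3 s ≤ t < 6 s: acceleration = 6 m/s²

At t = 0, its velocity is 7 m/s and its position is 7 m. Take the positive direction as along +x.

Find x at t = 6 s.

On each constant-a segment, Δv = aΔt and Δx = v₀Δt + ½aΔt²; chain segment to segment.
0–2 s: v starts 7 m/s; Δx = 7·2 + ½·-7·2² = 0 m; v ends -7 m/s.
2–3 s: v starts -7 m/s; Δx = -7·1 + ½·12·1² = -1 m; v ends 5 m/s.
3–6 s: v starts 5 m/s; Δx = 5·3 + ½·6·3² = 42 m; v ends 23 m/s.
x(6) = 7 + Σ Δx = 48 m.

48 m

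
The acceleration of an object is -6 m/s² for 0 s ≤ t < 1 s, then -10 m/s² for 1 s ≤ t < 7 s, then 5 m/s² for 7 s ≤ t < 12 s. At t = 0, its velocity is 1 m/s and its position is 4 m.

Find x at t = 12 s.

-470.5 m

On each constant-a segment, Δv = aΔt and Δx = v₀Δt + ½aΔt²; chain segment to segment.
0–1 s: v starts 1 m/s; Δx = 1·1 + ½·-6·1² = -2 m; v ends -5 m/s.
1–7 s: v starts -5 m/s; Δx = -5·6 + ½·-10·6² = -210 m; v ends -65 m/s.
7–12 s: v starts -65 m/s; Δx = -65·5 + ½·5·5² = -262.5 m; v ends -40 m/s.
x(12) = 4 + Σ Δx = -470.5 m.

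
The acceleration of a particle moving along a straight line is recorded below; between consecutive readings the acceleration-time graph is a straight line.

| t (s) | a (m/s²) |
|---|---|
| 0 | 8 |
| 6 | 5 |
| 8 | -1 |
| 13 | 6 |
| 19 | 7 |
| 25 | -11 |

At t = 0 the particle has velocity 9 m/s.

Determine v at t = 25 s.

Δv equals the area under the a-t graph; then v = v₀ + Δv.
0–6 s: ½(8 + 5)(6) = 39 m/s
6–8 s: ½(5 + -1)(2) = 4 m/s
8–13 s: ½(-1 + 6)(5) = 12.5 m/s
13–19 s: ½(6 + 7)(6) = 39 m/s
19–25 s: ½(7 + -11)(6) = -12 m/s
Δv = 82.5 m/s, so v(25) = 9 + (82.5) = 91.5 m/s.

91.5 m/s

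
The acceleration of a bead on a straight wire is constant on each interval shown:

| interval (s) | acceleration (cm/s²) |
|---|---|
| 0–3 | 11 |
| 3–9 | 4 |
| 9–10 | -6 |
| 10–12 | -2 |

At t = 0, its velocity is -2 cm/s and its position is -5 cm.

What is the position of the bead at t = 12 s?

On each constant-a segment, Δv = aΔt and Δx = v₀Δt + ½aΔt²; chain segment to segment.
0–3 s: v starts -2 cm/s; Δx = -2·3 + ½·11·3² = 43.5 cm; v ends 31 cm/s.
3–9 s: v starts 31 cm/s; Δx = 31·6 + ½·4·6² = 258 cm; v ends 55 cm/s.
9–10 s: v starts 55 cm/s; Δx = 55·1 + ½·-6·1² = 52 cm; v ends 49 cm/s.
10–12 s: v starts 49 cm/s; Δx = 49·2 + ½·-2·2² = 94 cm; v ends 45 cm/s.
x(12) = -5 + Σ Δx = 442.5 cm.

442.5 cm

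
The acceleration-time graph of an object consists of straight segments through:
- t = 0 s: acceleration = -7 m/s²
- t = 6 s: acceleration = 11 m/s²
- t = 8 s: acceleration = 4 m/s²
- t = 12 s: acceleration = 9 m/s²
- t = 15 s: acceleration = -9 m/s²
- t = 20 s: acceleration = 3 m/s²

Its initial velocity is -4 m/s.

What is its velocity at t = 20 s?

Δv equals the area under the a-t graph; then v = v₀ + Δv.
0–6 s: ½(-7 + 11)(6) = 12 m/s
6–8 s: ½(11 + 4)(2) = 15 m/s
8–12 s: ½(4 + 9)(4) = 26 m/s
12–15 s: ½(9 + -9)(3) = 0 m/s
15–20 s: ½(-9 + 3)(5) = -15 m/s
Δv = 38 m/s, so v(20) = -4 + (38) = 34 m/s.

34 m/s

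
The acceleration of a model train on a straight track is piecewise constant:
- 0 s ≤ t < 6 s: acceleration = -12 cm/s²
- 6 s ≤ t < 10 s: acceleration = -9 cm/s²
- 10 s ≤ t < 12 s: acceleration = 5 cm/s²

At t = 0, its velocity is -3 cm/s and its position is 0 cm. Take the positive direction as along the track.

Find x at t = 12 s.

On each constant-a segment, Δv = aΔt and Δx = v₀Δt + ½aΔt²; chain segment to segment.
0–6 s: v starts -3 cm/s; Δx = -3·6 + ½·-12·6² = -234 cm; v ends -75 cm/s.
6–10 s: v starts -75 cm/s; Δx = -75·4 + ½·-9·4² = -372 cm; v ends -111 cm/s.
10–12 s: v starts -111 cm/s; Δx = -111·2 + ½·5·2² = -212 cm; v ends -101 cm/s.
x(12) = 0 + Σ Δx = -818 cm.

-818 cm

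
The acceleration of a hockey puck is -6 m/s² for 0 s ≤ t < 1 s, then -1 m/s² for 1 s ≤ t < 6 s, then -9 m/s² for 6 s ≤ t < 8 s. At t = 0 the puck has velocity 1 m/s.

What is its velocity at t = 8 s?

-28 m/s

Δv equals the area under the a-t graph; then v = v₀ + Δv.
0–1 s: -6 × 1 = -6 m/s
1–6 s: -1 × 5 = -5 m/s
6–8 s: -9 × 2 = -18 m/s
Δv = -29 m/s, so v(8) = 1 + (-29) = -28 m/s.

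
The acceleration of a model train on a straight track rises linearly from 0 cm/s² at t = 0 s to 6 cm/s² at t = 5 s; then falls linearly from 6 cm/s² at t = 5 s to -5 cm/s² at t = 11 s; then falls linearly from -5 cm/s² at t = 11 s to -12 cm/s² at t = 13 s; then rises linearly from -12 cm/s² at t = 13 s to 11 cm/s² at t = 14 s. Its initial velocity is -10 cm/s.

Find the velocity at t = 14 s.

Δv equals the area under the a-t graph; then v = v₀ + Δv.
0–5 s: ½(0 + 6)(5) = 15 cm/s
5–11 s: ½(6 + -5)(6) = 3 cm/s
11–13 s: ½(-5 + -12)(2) = -17 cm/s
13–14 s: ½(-12 + 11)(1) = -0.5 cm/s
Δv = 0.5 cm/s, so v(14) = -10 + (0.5) = -9.5 cm/s.

-9.5 cm/s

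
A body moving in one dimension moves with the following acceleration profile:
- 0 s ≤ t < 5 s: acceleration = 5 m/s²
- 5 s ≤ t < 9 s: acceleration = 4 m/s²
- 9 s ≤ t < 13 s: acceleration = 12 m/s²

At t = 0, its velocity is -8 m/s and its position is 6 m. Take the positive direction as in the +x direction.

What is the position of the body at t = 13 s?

On each constant-a segment, Δv = aΔt and Δx = v₀Δt + ½aΔt²; chain segment to segment.
0–5 s: v starts -8 m/s; Δx = -8·5 + ½·5·5² = 22.5 m; v ends 17 m/s.
5–9 s: v starts 17 m/s; Δx = 17·4 + ½·4·4² = 100 m; v ends 33 m/s.
9–13 s: v starts 33 m/s; Δx = 33·4 + ½·12·4² = 228 m; v ends 81 m/s.
x(13) = 6 + Σ Δx = 356.5 m.

356.5 m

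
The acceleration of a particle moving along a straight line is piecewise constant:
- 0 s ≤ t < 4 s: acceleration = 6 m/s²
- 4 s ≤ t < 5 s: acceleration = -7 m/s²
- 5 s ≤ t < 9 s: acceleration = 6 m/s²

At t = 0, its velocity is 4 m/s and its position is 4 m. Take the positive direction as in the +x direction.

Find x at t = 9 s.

224.5 m

On each constant-a segment, Δv = aΔt and Δx = v₀Δt + ½aΔt²; chain segment to segment.
0–4 s: v starts 4 m/s; Δx = 4·4 + ½·6·4² = 64 m; v ends 28 m/s.
4–5 s: v starts 28 m/s; Δx = 28·1 + ½·-7·1² = 24.5 m; v ends 21 m/s.
5–9 s: v starts 21 m/s; Δx = 21·4 + ½·6·4² = 132 m; v ends 45 m/s.
x(9) = 4 + Σ Δx = 224.5 m.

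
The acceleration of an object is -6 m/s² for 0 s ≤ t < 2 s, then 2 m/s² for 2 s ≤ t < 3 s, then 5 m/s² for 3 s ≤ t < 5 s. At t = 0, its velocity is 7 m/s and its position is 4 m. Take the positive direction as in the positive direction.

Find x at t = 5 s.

6 m

On each constant-a segment, Δv = aΔt and Δx = v₀Δt + ½aΔt²; chain segment to segment.
0–2 s: v starts 7 m/s; Δx = 7·2 + ½·-6·2² = 2 m; v ends -5 m/s.
2–3 s: v starts -5 m/s; Δx = -5·1 + ½·2·1² = -4 m; v ends -3 m/s.
3–5 s: v starts -3 m/s; Δx = -3·2 + ½·5·2² = 4 m; v ends 7 m/s.
x(5) = 4 + Σ Δx = 6 m.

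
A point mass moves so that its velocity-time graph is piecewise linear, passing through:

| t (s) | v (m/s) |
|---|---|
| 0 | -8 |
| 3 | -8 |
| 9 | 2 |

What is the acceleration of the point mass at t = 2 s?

0 m/s²

Acceleration is the slope of the v-t graph on 0–3 s: (-8 − -8)/(3 − 0) = 0 m/s².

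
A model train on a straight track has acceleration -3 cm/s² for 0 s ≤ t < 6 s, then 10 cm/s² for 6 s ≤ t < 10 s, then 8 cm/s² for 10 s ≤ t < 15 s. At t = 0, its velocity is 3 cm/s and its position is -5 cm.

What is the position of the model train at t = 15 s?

On each constant-a segment, Δv = aΔt and Δx = v₀Δt + ½aΔt²; chain segment to segment.
0–6 s: v starts 3 cm/s; Δx = 3·6 + ½·-3·6² = -36 cm; v ends -15 cm/s.
6–10 s: v starts -15 cm/s; Δx = -15·4 + ½·10·4² = 20 cm; v ends 25 cm/s.
10–15 s: v starts 25 cm/s; Δx = 25·5 + ½·8·5² = 225 cm; v ends 65 cm/s.
x(15) = -5 + Σ Δx = 204 cm.

204 cm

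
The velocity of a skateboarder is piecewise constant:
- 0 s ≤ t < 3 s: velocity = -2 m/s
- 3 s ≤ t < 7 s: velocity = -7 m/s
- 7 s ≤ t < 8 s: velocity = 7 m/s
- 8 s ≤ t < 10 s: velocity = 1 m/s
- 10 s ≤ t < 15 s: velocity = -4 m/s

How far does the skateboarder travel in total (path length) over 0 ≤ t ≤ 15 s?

63 m

Distance (not displacement) is the total path length: add the absolute areas under v-t.
0–3 s: |-2| × 3 = 6 m
3–7 s: |-7| × 4 = 28 m
7–8 s: |7| × 1 = 7 m
8–10 s: |1| × 2 = 2 m
10–15 s: |-4| × 5 = 20 m
Total distance = 63 m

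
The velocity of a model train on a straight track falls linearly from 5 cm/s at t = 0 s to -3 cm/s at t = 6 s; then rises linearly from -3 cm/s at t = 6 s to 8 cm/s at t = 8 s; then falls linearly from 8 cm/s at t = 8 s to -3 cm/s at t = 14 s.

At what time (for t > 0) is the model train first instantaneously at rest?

t = 3.75 s

v changes sign on 0–6 s (from 5 to -3); the graph is linear there, so v = 0 at t = 0 + (-5)·(6 − 0)/(-3 − 5) = 3.75 s.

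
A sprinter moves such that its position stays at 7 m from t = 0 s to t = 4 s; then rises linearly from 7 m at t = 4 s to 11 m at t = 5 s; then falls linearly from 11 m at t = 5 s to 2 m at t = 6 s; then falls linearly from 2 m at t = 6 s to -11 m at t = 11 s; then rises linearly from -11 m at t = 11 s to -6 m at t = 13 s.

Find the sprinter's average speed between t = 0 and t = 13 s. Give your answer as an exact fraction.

Average speed = (total path length)/(elapsed time); on a piecewise-linear x-t graph the path length is Σ|Δx|.
0–4 s: |Δx| = |7 − 7| = 0 m
4–5 s: |Δx| = |11 − 7| = 4 m
5–6 s: |Δx| = |2 − 11| = 9 m
6–11 s: |Δx| = |-11 − 2| = 13 m
11–13 s: |Δx| = |-6 − -11| = 5 m
Total path = 31 m; average speed = 31/13 = 31/13 m/s.

31/13 m/s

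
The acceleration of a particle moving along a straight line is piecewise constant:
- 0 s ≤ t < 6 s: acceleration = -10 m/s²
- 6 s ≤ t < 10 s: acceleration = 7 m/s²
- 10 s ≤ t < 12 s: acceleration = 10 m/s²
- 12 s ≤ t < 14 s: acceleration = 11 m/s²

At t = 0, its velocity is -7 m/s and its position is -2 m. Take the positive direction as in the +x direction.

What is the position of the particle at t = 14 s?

-510 m

On each constant-a segment, Δv = aΔt and Δx = v₀Δt + ½aΔt²; chain segment to segment.
0–6 s: v starts -7 m/s; Δx = -7·6 + ½·-10·6² = -222 m; v ends -67 m/s.
6–10 s: v starts -67 m/s; Δx = -67·4 + ½·7·4² = -212 m; v ends -39 m/s.
10–12 s: v starts -39 m/s; Δx = -39·2 + ½·10·2² = -58 m; v ends -19 m/s.
12–14 s: v starts -19 m/s; Δx = -19·2 + ½·11·2² = -16 m; v ends 3 m/s.
x(14) = -2 + Σ Δx = -510 m.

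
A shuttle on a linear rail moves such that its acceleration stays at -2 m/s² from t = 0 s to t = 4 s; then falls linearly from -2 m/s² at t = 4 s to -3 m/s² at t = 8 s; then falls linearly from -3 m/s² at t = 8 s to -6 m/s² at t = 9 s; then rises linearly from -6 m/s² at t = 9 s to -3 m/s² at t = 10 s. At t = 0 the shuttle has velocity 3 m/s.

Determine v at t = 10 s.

Δv equals the area under the a-t graph; then v = v₀ + Δv.
0–4 s: -2 × 4 = -8 m/s
4–8 s: ½(-2 + -3)(4) = -10 m/s
8–9 s: ½(-3 + -6)(1) = -4.5 m/s
9–10 s: ½(-6 + -3)(1) = -4.5 m/s
Δv = -27 m/s, so v(10) = 3 + (-27) = -24 m/s.

-24 m/s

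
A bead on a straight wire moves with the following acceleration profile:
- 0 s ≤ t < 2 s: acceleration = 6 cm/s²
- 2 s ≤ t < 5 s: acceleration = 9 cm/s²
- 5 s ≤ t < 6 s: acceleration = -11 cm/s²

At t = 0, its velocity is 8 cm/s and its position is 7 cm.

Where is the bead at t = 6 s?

On each constant-a segment, Δv = aΔt and Δx = v₀Δt + ½aΔt²; chain segment to segment.
0–2 s: v starts 8 cm/s; Δx = 8·2 + ½·6·2² = 28 cm; v ends 20 cm/s.
2–5 s: v starts 20 cm/s; Δx = 20·3 + ½·9·3² = 100.5 cm; v ends 47 cm/s.
5–6 s: v starts 47 cm/s; Δx = 47·1 + ½·-11·1² = 41.5 cm; v ends 36 cm/s.
x(6) = 7 + Σ Δx = 177 cm.

177 cm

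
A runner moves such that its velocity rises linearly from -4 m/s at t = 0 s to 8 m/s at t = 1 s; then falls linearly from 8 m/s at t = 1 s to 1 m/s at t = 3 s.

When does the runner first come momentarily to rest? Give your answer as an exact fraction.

v changes sign on 0–1 s (from -4 to 8); the graph is linear there, so v = 0 at t = 0 + (4)·(1 − 0)/(8 − -4) = 1/3 s.

t = 1/3 s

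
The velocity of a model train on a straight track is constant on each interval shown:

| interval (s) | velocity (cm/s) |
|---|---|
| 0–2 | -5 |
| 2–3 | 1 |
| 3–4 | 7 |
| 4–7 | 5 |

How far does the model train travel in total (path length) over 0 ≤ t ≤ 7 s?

Total distance travelled is ∫|v| dt — sum the magnitudes of each area piece.
0–2 s: |-5| × 2 = 10 cm
2–3 s: |1| × 1 = 1 cm
3–4 s: |7| × 1 = 7 cm
4–7 s: |5| × 3 = 15 cm
Total distance = 33 cm

33 cm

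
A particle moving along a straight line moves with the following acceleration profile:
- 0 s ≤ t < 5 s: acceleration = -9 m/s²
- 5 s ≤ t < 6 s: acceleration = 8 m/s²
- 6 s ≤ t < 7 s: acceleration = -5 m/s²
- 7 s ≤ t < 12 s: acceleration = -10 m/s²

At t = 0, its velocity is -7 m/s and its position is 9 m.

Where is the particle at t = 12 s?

-603 m

On each constant-a segment, Δv = aΔt and Δx = v₀Δt + ½aΔt²; chain segment to segment.
0–5 s: v starts -7 m/s; Δx = -7·5 + ½·-9·5² = -147.5 m; v ends -52 m/s.
5–6 s: v starts -52 m/s; Δx = -52·1 + ½·8·1² = -48 m; v ends -44 m/s.
6–7 s: v starts -44 m/s; Δx = -44·1 + ½·-5·1² = -46.5 m; v ends -49 m/s.
7–12 s: v starts -49 m/s; Δx = -49·5 + ½·-10·5² = -370 m; v ends -99 m/s.
x(12) = 9 + Σ Δx = -603 m.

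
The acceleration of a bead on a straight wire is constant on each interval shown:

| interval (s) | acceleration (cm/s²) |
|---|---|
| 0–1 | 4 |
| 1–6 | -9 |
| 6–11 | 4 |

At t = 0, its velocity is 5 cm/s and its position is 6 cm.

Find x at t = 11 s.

On each constant-a segment, Δv = aΔt and Δx = v₀Δt + ½aΔt²; chain segment to segment.
0–1 s: v starts 5 cm/s; Δx = 5·1 + ½·4·1² = 7 cm; v ends 9 cm/s.
1–6 s: v starts 9 cm/s; Δx = 9·5 + ½·-9·5² = -67.5 cm; v ends -36 cm/s.
6–11 s: v starts -36 cm/s; Δx = -36·5 + ½·4·5² = -130 cm; v ends -16 cm/s.
x(11) = 6 + Σ Δx = -184.5 cm.

-184.5 cm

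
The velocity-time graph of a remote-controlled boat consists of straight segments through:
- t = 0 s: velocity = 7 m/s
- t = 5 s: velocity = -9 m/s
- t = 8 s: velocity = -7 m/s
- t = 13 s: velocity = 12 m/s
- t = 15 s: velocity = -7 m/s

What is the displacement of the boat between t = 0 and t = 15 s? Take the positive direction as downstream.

-11.5 m

Displacement is the signed area under the v-t curve.
0–5 s: ½(7 + -9)(5) = -5 m
5–8 s: ½(-9 + -7)(3) = -24 m
8–13 s: ½(-7 + 12)(5) = 12.5 m
13–15 s: ½(12 + -7)(2) = 5 m
Net displacement = -11.5 m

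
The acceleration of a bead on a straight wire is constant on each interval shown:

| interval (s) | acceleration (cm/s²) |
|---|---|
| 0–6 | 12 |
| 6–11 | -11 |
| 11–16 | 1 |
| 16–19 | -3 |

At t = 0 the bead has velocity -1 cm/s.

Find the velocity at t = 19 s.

12 cm/s

Δv equals the area under the a-t graph; then v = v₀ + Δv.
0–6 s: 12 × 6 = 72 cm/s
6–11 s: -11 × 5 = -55 cm/s
11–16 s: 1 × 5 = 5 cm/s
16–19 s: -3 × 3 = -9 cm/s
Δv = 13 cm/s, so v(19) = -1 + (13) = 12 cm/s.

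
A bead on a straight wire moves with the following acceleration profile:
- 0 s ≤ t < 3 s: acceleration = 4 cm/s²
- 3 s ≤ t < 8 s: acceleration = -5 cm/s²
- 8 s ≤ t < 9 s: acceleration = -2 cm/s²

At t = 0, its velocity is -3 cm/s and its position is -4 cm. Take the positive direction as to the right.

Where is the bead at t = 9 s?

On each constant-a segment, Δv = aΔt and Δx = v₀Δt + ½aΔt²; chain segment to segment.
0–3 s: v starts -3 cm/s; Δx = -3·3 + ½·4·3² = 9 cm; v ends 9 cm/s.
3–8 s: v starts 9 cm/s; Δx = 9·5 + ½·-5·5² = -17.5 cm; v ends -16 cm/s.
8–9 s: v starts -16 cm/s; Δx = -16·1 + ½·-2·1² = -17 cm; v ends -18 cm/s.
x(9) = -4 + Σ Δx = -29.5 cm.

-29.5 cm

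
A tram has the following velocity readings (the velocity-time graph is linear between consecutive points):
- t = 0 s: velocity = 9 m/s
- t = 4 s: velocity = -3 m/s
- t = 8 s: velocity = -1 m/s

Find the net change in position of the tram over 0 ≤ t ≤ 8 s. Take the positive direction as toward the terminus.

4 m

Displacement is the signed area under the v-t curve.
0–4 s: ½(9 + -3)(4) = 12 m
4–8 s: ½(-3 + -1)(4) = -8 m
Net displacement = 4 m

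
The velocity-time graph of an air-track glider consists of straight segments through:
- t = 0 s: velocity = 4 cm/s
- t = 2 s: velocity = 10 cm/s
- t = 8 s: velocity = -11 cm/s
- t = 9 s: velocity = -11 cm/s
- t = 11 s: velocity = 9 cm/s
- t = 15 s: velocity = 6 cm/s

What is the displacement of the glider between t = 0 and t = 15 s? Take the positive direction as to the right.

Displacement is the signed area under the v-t curve.
0–2 s: ½(4 + 10)(2) = 14 cm
2–8 s: ½(10 + -11)(6) = -3 cm
8–9 s: -11 × 1 = -11 cm
9–11 s: ½(-11 + 9)(2) = -2 cm
11–15 s: ½(9 + 6)(4) = 30 cm
Net displacement = 28 cm

28 cm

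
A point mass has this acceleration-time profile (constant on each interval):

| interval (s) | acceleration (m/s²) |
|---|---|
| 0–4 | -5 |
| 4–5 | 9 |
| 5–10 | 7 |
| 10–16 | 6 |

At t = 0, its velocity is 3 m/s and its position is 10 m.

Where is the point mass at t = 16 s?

287 m

On each constant-a segment, Δv = aΔt and Δx = v₀Δt + ½aΔt²; chain segment to segment.
0–4 s: v starts 3 m/s; Δx = 3·4 + ½·-5·4² = -28 m; v ends -17 m/s.
4–5 s: v starts -17 m/s; Δx = -17·1 + ½·9·1² = -12.5 m; v ends -8 m/s.
5–10 s: v starts -8 m/s; Δx = -8·5 + ½·7·5² = 47.5 m; v ends 27 m/s.
10–16 s: v starts 27 m/s; Δx = 27·6 + ½·6·6² = 270 m; v ends 63 m/s.
x(16) = 10 + Σ Δx = 287 m.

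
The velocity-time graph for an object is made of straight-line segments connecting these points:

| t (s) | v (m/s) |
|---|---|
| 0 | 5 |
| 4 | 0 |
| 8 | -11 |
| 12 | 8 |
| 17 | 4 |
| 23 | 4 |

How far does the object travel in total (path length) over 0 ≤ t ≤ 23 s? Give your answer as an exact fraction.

2004/19 m

Total distance travelled is ∫|v| dt — sum the magnitudes of each area piece.
0–4 s: |½(5 + 0)(4)| = 10 m
4–8 s: |½(0 + -11)(4)| = 22 m
8–12 s: v = 0 at t = 196/19 s; triangle areas 242/19 + 128/19 = 370/19 m
12–17 s: |½(8 + 4)(5)| = 30 m
17–23 s: |4| × 6 = 24 m
Total distance = 2004/19 m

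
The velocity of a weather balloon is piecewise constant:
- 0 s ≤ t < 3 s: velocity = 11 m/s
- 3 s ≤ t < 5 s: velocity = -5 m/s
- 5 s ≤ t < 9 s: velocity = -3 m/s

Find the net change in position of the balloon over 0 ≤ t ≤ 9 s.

Displacement is the signed area under the v-t curve.
0–3 s: 11 × 3 = 33 m
3–5 s: -5 × 2 = -10 m
5–9 s: -3 × 4 = -12 m
Net displacement = 11 m

11 m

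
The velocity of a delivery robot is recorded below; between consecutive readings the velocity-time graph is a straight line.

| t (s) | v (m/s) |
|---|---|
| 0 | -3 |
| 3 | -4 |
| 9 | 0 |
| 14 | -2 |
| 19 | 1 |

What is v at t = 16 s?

On 14–19 s the graph is linear from -2 to 1 m/s: v(16) = -2 + (1 − -2)·(16 − 14)/(19 − 14) = -0.8 m/s.

-0.8 m/s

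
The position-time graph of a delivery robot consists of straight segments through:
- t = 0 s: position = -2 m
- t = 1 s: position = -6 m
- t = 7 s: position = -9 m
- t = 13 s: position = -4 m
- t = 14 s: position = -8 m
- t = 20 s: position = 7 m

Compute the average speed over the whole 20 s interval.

Average speed = (total path length)/(elapsed time); on a piecewise-linear x-t graph the path length is Σ|Δx|.
0–1 s: |Δx| = |-6 − -2| = 4 m
1–7 s: |Δx| = |-9 − -6| = 3 m
7–13 s: |Δx| = |-4 − -9| = 5 m
13–14 s: |Δx| = |-8 − -4| = 4 m
14–20 s: |Δx| = |7 − -8| = 15 m
Total path = 31 m; average speed = 31/20 = 1.55 m/s.

1.55 m/s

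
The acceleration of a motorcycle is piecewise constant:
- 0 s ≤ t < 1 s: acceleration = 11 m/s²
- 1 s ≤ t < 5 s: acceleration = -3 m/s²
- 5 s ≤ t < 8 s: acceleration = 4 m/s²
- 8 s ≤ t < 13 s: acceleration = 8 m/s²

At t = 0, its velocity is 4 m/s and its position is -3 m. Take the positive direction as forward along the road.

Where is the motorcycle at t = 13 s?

On each constant-a segment, Δv = aΔt and Δx = v₀Δt + ½aΔt²; chain segment to segment.
0–1 s: v starts 4 m/s; Δx = 4·1 + ½·11·1² = 9.5 m; v ends 15 m/s.
1–5 s: v starts 15 m/s; Δx = 15·4 + ½·-3·4² = 36 m; v ends 3 m/s.
5–8 s: v starts 3 m/s; Δx = 3·3 + ½·4·3² = 27 m; v ends 15 m/s.
8–13 s: v starts 15 m/s; Δx = 15·5 + ½·8·5² = 175 m; v ends 55 m/s.
x(13) = -3 + Σ Δx = 244.5 m.

244.5 m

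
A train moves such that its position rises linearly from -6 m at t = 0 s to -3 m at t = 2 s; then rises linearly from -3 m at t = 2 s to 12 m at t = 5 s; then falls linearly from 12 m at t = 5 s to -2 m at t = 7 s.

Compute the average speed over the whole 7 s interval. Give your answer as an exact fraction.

Average speed = (total path length)/(elapsed time); on a piecewise-linear x-t graph the path length is Σ|Δx|.
0–2 s: |Δx| = |-3 − -6| = 3 m
2–5 s: |Δx| = |12 − -3| = 15 m
5–7 s: |Δx| = |-2 − 12| = 14 m
Total path = 32 m; average speed = 32/7 = 32/7 m/s.

32/7 m/s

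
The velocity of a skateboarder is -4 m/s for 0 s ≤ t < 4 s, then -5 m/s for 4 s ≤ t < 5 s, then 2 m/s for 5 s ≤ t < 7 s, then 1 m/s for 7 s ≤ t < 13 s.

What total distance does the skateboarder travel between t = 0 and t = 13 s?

31 m

Distance (not displacement) is the total path length: add the absolute areas under v-t.
0–4 s: |-4| × 4 = 16 m
4–5 s: |-5| × 1 = 5 m
5–7 s: |2| × 2 = 4 m
7–13 s: |1| × 6 = 6 m
Total distance = 31 m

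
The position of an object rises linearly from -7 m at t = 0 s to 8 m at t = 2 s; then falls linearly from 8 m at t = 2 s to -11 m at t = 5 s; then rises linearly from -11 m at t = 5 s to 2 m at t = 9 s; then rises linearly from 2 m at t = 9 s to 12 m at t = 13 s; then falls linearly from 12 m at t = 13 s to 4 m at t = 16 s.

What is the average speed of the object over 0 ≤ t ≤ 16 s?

Average speed = (total path length)/(elapsed time); on a piecewise-linear x-t graph the path length is Σ|Δx|.
0–2 s: |Δx| = |8 − -7| = 15 m
2–5 s: |Δx| = |-11 − 8| = 19 m
5–9 s: |Δx| = |2 − -11| = 13 m
9–13 s: |Δx| = |12 − 2| = 10 m
13–16 s: |Δx| = |4 − 12| = 8 m
Total path = 65 m; average speed = 65/16 = 4.0625 m/s.

4.0625 m/s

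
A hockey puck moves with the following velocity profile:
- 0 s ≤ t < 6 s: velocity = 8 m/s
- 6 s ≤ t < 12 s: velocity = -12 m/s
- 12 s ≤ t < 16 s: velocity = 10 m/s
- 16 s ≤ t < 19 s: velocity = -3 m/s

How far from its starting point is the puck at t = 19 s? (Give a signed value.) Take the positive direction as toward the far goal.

Displacement is the signed area under the v-t curve.
0–6 s: 8 × 6 = 48 m
6–12 s: -12 × 6 = -72 m
12–16 s: 10 × 4 = 40 m
16–19 s: -3 × 3 = -9 m
Net displacement = 7 m

7 m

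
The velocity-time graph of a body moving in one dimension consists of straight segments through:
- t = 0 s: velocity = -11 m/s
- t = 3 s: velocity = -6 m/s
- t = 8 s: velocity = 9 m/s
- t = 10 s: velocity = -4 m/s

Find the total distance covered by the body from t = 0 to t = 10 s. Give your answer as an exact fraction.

Distance (not displacement) is the total path length: add the absolute areas under v-t.
0–3 s: |½(-11 + -6)(3)| = 25.5 m
3–8 s: v = 0 at t = 5 s; triangle areas 6 + 13.5 = 19.5 m
8–10 s: v = 0 at t = 122/13 s; triangle areas 81/13 + 16/13 = 97/13 m
Total distance = 682/13 m

682/13 m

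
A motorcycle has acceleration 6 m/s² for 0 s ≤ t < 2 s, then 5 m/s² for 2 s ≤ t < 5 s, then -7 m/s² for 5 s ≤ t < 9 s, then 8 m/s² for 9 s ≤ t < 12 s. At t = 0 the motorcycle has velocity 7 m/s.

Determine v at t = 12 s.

Δv equals the area under the a-t graph; then v = v₀ + Δv.
0–2 s: 6 × 2 = 12 m/s
2–5 s: 5 × 3 = 15 m/s
5–9 s: -7 × 4 = -28 m/s
9–12 s: 8 × 3 = 24 m/s
Δv = 23 m/s, so v(12) = 7 + (23) = 30 m/s.

30 m/s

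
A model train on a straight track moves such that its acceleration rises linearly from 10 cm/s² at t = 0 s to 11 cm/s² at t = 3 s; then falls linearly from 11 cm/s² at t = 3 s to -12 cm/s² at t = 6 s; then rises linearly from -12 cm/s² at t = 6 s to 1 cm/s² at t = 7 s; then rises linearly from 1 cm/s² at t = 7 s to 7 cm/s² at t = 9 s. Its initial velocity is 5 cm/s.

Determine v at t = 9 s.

37.5 cm/s

Δv equals the area under the a-t graph; then v = v₀ + Δv.
0–3 s: ½(10 + 11)(3) = 31.5 cm/s
3–6 s: ½(11 + -12)(3) = -1.5 cm/s
6–7 s: ½(-12 + 1)(1) = -5.5 cm/s
7–9 s: ½(1 + 7)(2) = 8 cm/s
Δv = 32.5 cm/s, so v(9) = 5 + (32.5) = 37.5 cm/s.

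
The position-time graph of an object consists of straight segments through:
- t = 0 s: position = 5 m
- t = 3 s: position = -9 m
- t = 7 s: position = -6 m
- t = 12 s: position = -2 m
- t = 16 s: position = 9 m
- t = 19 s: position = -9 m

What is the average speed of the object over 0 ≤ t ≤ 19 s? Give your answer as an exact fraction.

50/19 m/s

Average speed = (total path length)/(elapsed time); on a piecewise-linear x-t graph the path length is Σ|Δx|.
0–3 s: |Δx| = |-9 − 5| = 14 m
3–7 s: |Δx| = |-6 − -9| = 3 m
7–12 s: |Δx| = |-2 − -6| = 4 m
12–16 s: |Δx| = |9 − -2| = 11 m
16–19 s: |Δx| = |-9 − 9| = 18 m
Total path = 50 m; average speed = 50/19 = 50/19 m/s.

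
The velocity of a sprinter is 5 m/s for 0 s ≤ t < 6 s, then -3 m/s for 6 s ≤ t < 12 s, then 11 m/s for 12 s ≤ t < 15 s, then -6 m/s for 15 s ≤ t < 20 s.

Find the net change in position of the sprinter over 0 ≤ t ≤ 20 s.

Net displacement equals the area under the velocity-time graph (areas below the axis count negative).
0–6 s: 5 × 6 = 30 m
6–12 s: -3 × 6 = -18 m
12–15 s: 11 × 3 = 33 m
15–20 s: -6 × 5 = -30 m
Net displacement = 15 m

15 m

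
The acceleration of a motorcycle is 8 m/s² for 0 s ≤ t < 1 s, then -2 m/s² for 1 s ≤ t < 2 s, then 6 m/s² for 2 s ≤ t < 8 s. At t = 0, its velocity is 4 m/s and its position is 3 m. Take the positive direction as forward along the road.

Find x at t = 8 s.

190 m

On each constant-a segment, Δv = aΔt and Δx = v₀Δt + ½aΔt²; chain segment to segment.
0–1 s: v starts 4 m/s; Δx = 4·1 + ½·8·1² = 8 m; v ends 12 m/s.
1–2 s: v starts 12 m/s; Δx = 12·1 + ½·-2·1² = 11 m; v ends 10 m/s.
2–8 s: v starts 10 m/s; Δx = 10·6 + ½·6·6² = 168 m; v ends 46 m/s.
x(8) = 3 + Σ Δx = 190 m.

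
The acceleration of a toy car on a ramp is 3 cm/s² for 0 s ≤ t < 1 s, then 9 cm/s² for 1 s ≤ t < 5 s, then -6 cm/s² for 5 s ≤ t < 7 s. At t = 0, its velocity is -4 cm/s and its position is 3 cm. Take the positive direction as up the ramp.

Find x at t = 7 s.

126.5 cm

On each constant-a segment, Δv = aΔt and Δx = v₀Δt + ½aΔt²; chain segment to segment.
0–1 s: v starts -4 cm/s; Δx = -4·1 + ½·3·1² = -2.5 cm; v ends -1 cm/s.
1–5 s: v starts -1 cm/s; Δx = -1·4 + ½·9·4² = 68 cm; v ends 35 cm/s.
5–7 s: v starts 35 cm/s; Δx = 35·2 + ½·-6·2² = 58 cm; v ends 23 cm/s.
x(7) = 3 + Σ Δx = 126.5 cm.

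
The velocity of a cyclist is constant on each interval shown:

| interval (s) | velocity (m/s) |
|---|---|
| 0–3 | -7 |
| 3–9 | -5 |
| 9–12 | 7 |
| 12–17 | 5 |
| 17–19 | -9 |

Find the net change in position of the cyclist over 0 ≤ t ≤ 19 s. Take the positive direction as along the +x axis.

-23 m

Net displacement equals the area under the velocity-time graph (areas below the axis count negative).
0–3 s: -7 × 3 = -21 m
3–9 s: -5 × 6 = -30 m
9–12 s: 7 × 3 = 21 m
12–17 s: 5 × 5 = 25 m
17–19 s: -9 × 2 = -18 m
Net displacement = -23 m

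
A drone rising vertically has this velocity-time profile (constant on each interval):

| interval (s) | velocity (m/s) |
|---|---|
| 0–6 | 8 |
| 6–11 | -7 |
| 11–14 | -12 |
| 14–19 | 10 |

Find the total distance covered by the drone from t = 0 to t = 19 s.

Distance (not displacement) is the total path length: add the absolute areas under v-t.
0–6 s: |8| × 6 = 48 m
6–11 s: |-7| × 5 = 35 m
11–14 s: |-12| × 3 = 36 m
14–19 s: |10| × 5 = 50 m
Total distance = 169 m

169 m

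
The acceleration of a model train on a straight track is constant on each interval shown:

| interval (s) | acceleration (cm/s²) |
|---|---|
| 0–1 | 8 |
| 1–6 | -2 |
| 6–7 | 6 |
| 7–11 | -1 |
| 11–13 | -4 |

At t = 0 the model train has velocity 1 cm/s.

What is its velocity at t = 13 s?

-7 cm/s

Δv equals the area under the a-t graph; then v = v₀ + Δv.
0–1 s: 8 × 1 = 8 cm/s
1–6 s: -2 × 5 = -10 cm/s
6–7 s: 6 × 1 = 6 cm/s
7–11 s: -1 × 4 = -4 cm/s
11–13 s: -4 × 2 = -8 cm/s
Δv = -8 cm/s, so v(13) = 1 + (-8) = -7 cm/s.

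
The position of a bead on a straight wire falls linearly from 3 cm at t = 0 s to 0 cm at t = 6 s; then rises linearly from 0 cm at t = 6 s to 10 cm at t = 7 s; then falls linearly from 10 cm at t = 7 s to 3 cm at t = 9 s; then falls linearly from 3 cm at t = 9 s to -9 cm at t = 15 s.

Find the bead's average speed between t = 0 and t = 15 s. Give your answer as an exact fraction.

32/15 cm/s

Average speed = (total path length)/(elapsed time); on a piecewise-linear x-t graph the path length is Σ|Δx|.
0–6 s: |Δx| = |0 − 3| = 3 cm
6–7 s: |Δx| = |10 − 0| = 10 cm
7–9 s: |Δx| = |3 − 10| = 7 cm
9–15 s: |Δx| = |-9 − 3| = 12 cm
Total path = 32 cm; average speed = 32/15 = 32/15 cm/s.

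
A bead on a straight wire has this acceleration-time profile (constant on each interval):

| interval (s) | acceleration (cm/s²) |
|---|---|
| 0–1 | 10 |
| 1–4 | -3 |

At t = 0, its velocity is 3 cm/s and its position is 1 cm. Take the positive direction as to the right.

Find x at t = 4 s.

On each constant-a segment, Δv = aΔt and Δx = v₀Δt + ½aΔt²; chain segment to segment.
0–1 s: v starts 3 cm/s; Δx = 3·1 + ½·10·1² = 8 cm; v ends 13 cm/s.
1–4 s: v starts 13 cm/s; Δx = 13·3 + ½·-3·3² = 25.5 cm; v ends 4 cm/s.
x(4) = 1 + Σ Δx = 34.5 cm.

34.5 cm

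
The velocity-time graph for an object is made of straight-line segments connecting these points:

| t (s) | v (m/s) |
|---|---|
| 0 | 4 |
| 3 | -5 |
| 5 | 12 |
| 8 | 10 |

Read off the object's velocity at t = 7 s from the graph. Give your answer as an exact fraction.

On 5–8 s the graph is linear from 12 to 10 m/s: v(7) = 12 + (10 − 12)·(7 − 5)/(8 − 5) = 32/3 m/s.

32/3 m/s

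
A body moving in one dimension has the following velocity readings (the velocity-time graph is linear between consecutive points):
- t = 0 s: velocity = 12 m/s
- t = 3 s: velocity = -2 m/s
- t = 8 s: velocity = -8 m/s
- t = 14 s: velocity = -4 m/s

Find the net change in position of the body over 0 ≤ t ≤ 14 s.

-46 m

Net displacement equals the area under the velocity-time graph (areas below the axis count negative).
0–3 s: ½(12 + -2)(3) = 15 m
3–8 s: ½(-2 + -8)(5) = -25 m
8–14 s: ½(-8 + -4)(6) = -36 m
Net displacement = -46 m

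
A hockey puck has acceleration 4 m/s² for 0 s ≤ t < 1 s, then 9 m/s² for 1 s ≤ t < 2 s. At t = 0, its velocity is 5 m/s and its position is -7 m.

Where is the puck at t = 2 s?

On each constant-a segment, Δv = aΔt and Δx = v₀Δt + ½aΔt²; chain segment to segment.
0–1 s: v starts 5 m/s; Δx = 5·1 + ½·4·1² = 7 m; v ends 9 m/s.
1–2 s: v starts 9 m/s; Δx = 9·1 + ½·9·1² = 13.5 m; v ends 18 m/s.
x(2) = -7 + Σ Δx = 13.5 m.

13.5 m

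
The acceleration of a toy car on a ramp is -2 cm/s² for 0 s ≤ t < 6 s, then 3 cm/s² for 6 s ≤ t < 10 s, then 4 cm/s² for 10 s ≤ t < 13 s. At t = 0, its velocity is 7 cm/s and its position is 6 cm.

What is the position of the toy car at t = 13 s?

On each constant-a segment, Δv = aΔt and Δx = v₀Δt + ½aΔt²; chain segment to segment.
0–6 s: v starts 7 cm/s; Δx = 7·6 + ½·-2·6² = 6 cm; v ends -5 cm/s.
6–10 s: v starts -5 cm/s; Δx = -5·4 + ½·3·4² = 4 cm; v ends 7 cm/s.
10–13 s: v starts 7 cm/s; Δx = 7·3 + ½·4·3² = 39 cm; v ends 19 cm/s.
x(13) = 6 + Σ Δx = 55 cm.

55 cm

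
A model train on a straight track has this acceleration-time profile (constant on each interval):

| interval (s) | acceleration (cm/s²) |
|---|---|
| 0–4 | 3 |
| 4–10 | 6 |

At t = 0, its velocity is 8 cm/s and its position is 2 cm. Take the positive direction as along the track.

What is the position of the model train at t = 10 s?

On each constant-a segment, Δv = aΔt and Δx = v₀Δt + ½aΔt²; chain segment to segment.
0–4 s: v starts 8 cm/s; Δx = 8·4 + ½·3·4² = 56 cm; v ends 20 cm/s.
4–10 s: v starts 20 cm/s; Δx = 20·6 + ½·6·6² = 228 cm; v ends 56 cm/s.
x(10) = 2 + Σ Δx = 286 cm.

286 cm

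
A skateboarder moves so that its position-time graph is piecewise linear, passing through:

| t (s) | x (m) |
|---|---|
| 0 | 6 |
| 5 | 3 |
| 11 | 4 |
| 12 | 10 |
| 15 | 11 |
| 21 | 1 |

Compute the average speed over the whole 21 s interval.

1 m/s

Average speed = (total path length)/(elapsed time); on a piecewise-linear x-t graph the path length is Σ|Δx|.
0–5 s: |Δx| = |3 − 6| = 3 m
5–11 s: |Δx| = |4 − 3| = 1 m
11–12 s: |Δx| = |10 − 4| = 6 m
12–15 s: |Δx| = |11 − 10| = 1 m
15–21 s: |Δx| = |1 − 11| = 10 m
Total path = 21 m; average speed = 21/21 = 1 m/s.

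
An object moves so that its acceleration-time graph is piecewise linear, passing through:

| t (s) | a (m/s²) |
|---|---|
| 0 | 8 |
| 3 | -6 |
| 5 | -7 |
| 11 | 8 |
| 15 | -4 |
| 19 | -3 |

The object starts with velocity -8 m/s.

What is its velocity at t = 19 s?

-21 m/s

Δv equals the area under the a-t graph; then v = v₀ + Δv.
0–3 s: ½(8 + -6)(3) = 3 m/s
3–5 s: ½(-6 + -7)(2) = -13 m/s
5–11 s: ½(-7 + 8)(6) = 3 m/s
11–15 s: ½(8 + -4)(4) = 8 m/s
15–19 s: ½(-4 + -3)(4) = -14 m/s
Δv = -13 m/s, so v(19) = -8 + (-13) = -21 m/s.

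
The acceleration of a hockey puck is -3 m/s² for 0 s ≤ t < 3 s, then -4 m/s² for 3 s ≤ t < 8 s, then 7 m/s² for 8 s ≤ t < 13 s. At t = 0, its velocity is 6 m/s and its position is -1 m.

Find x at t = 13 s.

-89 m

On each constant-a segment, Δv = aΔt and Δx = v₀Δt + ½aΔt²; chain segment to segment.
0–3 s: v starts 6 m/s; Δx = 6·3 + ½·-3·3² = 4.5 m; v ends -3 m/s.
3–8 s: v starts -3 m/s; Δx = -3·5 + ½·-4·5² = -65 m; v ends -23 m/s.
8–13 s: v starts -23 m/s; Δx = -23·5 + ½·7·5² = -27.5 m; v ends 12 m/s.
x(13) = -1 + Σ Δx = -89 m.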